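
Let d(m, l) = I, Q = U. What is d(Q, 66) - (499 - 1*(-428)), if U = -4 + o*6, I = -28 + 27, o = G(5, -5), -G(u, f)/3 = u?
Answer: -928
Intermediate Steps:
G(u, f) = -3*u
o = -15 (o = -3*5 = -15)
I = -1
U = -94 (U = -4 - 15*6 = -4 - 90 = -94)
Q = -94
d(m, l) = -1
d(Q, 66) - (499 - 1*(-428)) = -1 - (499 - 1*(-428)) = -1 - (499 + 428) = -1 - 1*927 = -1 - 927 = -928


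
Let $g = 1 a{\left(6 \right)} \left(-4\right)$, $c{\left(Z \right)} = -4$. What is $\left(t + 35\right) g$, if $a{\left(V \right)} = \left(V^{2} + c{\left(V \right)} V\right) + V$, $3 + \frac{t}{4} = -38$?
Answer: $9288$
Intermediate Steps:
$t = -164$ ($t = -12 + 4 \left(-38\right) = -12 - 152 = -164$)
$a{\left(V \right)} = V^{2} - 3 V$ ($a{\left(V \right)} = \left(V^{2} - 4 V\right) + V = V^{2} - 3 V$)
$g = -72$ ($g = 1 \cdot 6 \left(-3 + 6\right) \left(-4\right) = 1 \cdot 6 \cdot 3 \left(-4\right) = 1 \cdot 18 \left(-4\right) = 18 \left(-4\right) = -72$)
$\left(t + 35\right) g = \left(-164 + 35\right) \left(-72\right) = \left(-129\right) \left(-72\right) = 9288$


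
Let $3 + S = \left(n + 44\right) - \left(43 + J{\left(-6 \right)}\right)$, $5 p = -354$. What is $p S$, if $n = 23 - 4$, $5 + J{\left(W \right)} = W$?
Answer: $- \frac{9912}{5} \approx -1982.4$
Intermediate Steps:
$p = - \frac{354}{5}$ ($p = \frac{1}{5} \left(-354\right) = - \frac{354}{5} \approx -70.8$)
$J{\left(W \right)} = -5 + W$
$n = 19$ ($n = 23 - 4 = 19$)
$S = 28$ ($S = -3 + \left(\left(19 + 44\right) - 32\right) = -3 + \left(63 - 32\right) = -3 + 31 = 28$)
$p S = \left(- \frac{354}{5}\right) 28 = - \frac{9912}{5}$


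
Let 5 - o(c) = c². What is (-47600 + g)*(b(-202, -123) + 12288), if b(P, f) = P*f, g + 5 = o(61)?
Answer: -1905754014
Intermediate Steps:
o(c) = 5 - c²
g = -3721 (g = -5 + (5 - 1*61²) = -5 + (5 - 1*3721) = -5 + (5 - 3721) = -5 - 3716 = -3721)
(-47600 + g)*(b(-202, -123) + 12288) = (-47600 - 3721)*(-202*(-123) + 12288) = -51321*(24846 + 12288) = -51321*37134 = -1905754014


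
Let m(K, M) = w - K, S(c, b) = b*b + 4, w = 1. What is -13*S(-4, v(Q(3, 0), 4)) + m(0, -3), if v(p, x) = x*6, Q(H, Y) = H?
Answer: -7539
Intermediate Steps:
v(p, x) = 6*x
S(c, b) = 4 + b² (S(c, b) = b² + 4 = 4 + b²)
m(K, M) = 1 - K
-13*S(-4, v(Q(3, 0), 4)) + m(0, -3) = -13*(4 + (6*4)²) + (1 - 1*0) = -13*(4 + 24²) + (1 + 0) = -13*(4 + 576) + 1 = -13*580 + 1 = -7540 + 1 = -7539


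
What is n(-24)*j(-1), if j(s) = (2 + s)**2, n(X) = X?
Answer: -24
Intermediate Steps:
n(-24)*j(-1) = -24*(2 - 1)**2 = -24*1**2 = -24*1 = -24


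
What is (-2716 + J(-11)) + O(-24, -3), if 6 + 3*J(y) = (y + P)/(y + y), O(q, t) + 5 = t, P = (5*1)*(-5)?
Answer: -29980/11 ≈ -2725.5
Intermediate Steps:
P = -25 (P = 5*(-5) = -25)
O(q, t) = -5 + t
J(y) = -2 + (-25 + y)/(6*y) (J(y) = -2 + ((y - 25)/(y + y))/3 = -2 + ((-25 + y)/((2*y)))/3 = -2 + ((-25 + y)*(1/(2*y)))/3 = -2 + ((-25 + y)/(2*y))/3 = -2 + (-25 + y)/(6*y))
(-2716 + J(-11)) + O(-24, -3) = (-2716 + (1/6)*(-25 - 11*(-11))/(-11)) + (-5 - 3) = (-2716 + (1/6)*(-1/11)*(-25 + 121)) - 8 = (-2716 + (1/6)*(-1/11)*96) - 8 = (-2716 - 16/11) - 8 = -29892/11 - 8 = -29980/11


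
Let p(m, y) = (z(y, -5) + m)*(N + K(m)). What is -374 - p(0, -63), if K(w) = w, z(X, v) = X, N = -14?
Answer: -1256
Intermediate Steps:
p(m, y) = (-14 + m)*(m + y) (p(m, y) = (y + m)*(-14 + m) = (m + y)*(-14 + m) = (-14 + m)*(m + y))
-374 - p(0, -63) = -374 - (0**2 - 14*0 - 14*(-63) + 0*(-63)) = -374 - (0 + 0 + 882 + 0) = -374 - 1*882 = -374 - 882 = -1256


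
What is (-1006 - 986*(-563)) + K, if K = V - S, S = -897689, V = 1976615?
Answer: 3428416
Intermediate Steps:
K = 2874304 (K = 1976615 - 1*(-897689) = 1976615 + 897689 = 2874304)
(-1006 - 986*(-563)) + K = (-1006 - 986*(-563)) + 2874304 = (-1006 + 555118) + 2874304 = 554112 + 2874304 = 3428416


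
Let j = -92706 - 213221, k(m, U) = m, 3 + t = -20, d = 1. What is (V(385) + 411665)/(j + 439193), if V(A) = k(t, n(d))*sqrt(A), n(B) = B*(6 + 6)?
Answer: 411665/133266 - 23*sqrt(385)/133266 ≈ 3.0857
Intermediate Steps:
n(B) = 12*B (n(B) = B*12 = 12*B)
t = -23 (t = -3 - 20 = -23)
j = -305927
V(A) = -23*sqrt(A)
(V(385) + 411665)/(j + 439193) = (-23*sqrt(385) + 411665)/(-305927 + 439193) = (411665 - 23*sqrt(385))/133266 = (411665 - 23*sqrt(385))*(1/133266) = 411665/133266 - 23*sqrt(385)/133266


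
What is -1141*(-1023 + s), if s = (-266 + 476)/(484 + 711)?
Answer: 278923155/239 ≈ 1.1670e+6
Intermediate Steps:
s = 42/239 (s = 210/1195 = 210*(1/1195) = 42/239 ≈ 0.17573)
-1141*(-1023 + s) = -1141*(-1023 + 42/239) = -1141*(-244455/239) = 278923155/239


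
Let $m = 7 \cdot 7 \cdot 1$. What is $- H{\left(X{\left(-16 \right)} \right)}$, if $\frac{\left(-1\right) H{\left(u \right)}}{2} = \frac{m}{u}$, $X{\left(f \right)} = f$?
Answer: $- \frac{49}{8} \approx -6.125$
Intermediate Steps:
$m = 49$ ($m = 49 \cdot 1 = 49$)
$H{\left(u \right)} = - \frac{98}{u}$ ($H{\left(u \right)} = - 2 \frac{49}{u} = - \frac{98}{u}$)
$- H{\left(X{\left(-16 \right)} \right)} = - \frac{-98}{-16} = - \frac{\left(-98\right) \left(-1\right)}{16} = \left(-1\right) \frac{49}{8} = - \frac{49}{8}$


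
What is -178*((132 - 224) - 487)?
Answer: 103062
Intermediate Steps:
-178*((132 - 224) - 487) = -178*(-92 - 487) = -178*(-579) = 103062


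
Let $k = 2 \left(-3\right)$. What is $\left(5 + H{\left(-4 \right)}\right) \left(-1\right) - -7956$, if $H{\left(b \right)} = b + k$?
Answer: $7961$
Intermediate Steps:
$k = -6$
$H{\left(b \right)} = -6 + b$ ($H{\left(b \right)} = b - 6 = -6 + b$)
$\left(5 + H{\left(-4 \right)}\right) \left(-1\right) - -7956 = \left(5 - 10\right) \left(-1\right) - -7956 = \left(5 - 10\right) \left(-1\right) + 7956 = \left(-5\right) \left(-1\right) + 7956 = 5 + 7956 = 7961$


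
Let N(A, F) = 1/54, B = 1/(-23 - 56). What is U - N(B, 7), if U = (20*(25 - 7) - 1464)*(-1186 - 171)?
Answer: 80898911/54 ≈ 1.4981e+6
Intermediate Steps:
B = -1/79 (B = 1/(-79) = -1/79 ≈ -0.012658)
N(A, F) = 1/54
U = 1498128 (U = (20*18 - 1464)*(-1357) = (360 - 1464)*(-1357) = -1104*(-1357) = 1498128)
U - N(B, 7) = 1498128 - 1*1/54 = 1498128 - 1/54 = 80898911/54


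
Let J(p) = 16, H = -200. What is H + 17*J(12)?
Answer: 72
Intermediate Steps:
H + 17*J(12) = -200 + 17*16 = -200 + 272 = 72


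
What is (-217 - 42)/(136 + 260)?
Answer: -259/396 ≈ -0.65404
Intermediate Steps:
(-217 - 42)/(136 + 260) = -259/396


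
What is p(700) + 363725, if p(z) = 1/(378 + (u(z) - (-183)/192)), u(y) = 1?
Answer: 8844700889/24317 ≈ 3.6373e+5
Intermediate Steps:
p(z) = 64/24317 (p(z) = 1/(378 + (1 - (-183)/192)) = 1/(378 + (1 - 1*(-61/64))) = 1/(378 + (1 + 61/64)) = 1/(378 + 125/64) = 1/(24317/64) = 64/24317)
p(700) + 363725 = 64/24317 + 363725 = 8844700889/24317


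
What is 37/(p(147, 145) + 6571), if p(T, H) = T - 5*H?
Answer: 37/5993 ≈ 0.0061739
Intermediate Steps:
37/(p(147, 145) + 6571) = 37/((147 - 5*145) + 6571) = 37/((147 - 725) + 6571) = 37/(-578 + 6571) = 37/5993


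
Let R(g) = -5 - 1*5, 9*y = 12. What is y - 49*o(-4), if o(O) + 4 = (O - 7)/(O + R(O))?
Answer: 953/6 ≈ 158.83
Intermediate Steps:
y = 4/3 (y = (⅑)*12 = 4/3 ≈ 1.3333)
R(g) = -10 (R(g) = -5 - 5 = -10)
o(O) = -4 + (-7 + O)/(-10 + O) (o(O) = -4 + (O - 7)/(O - 10) = -4 + (-7 + O)/(-10 + O))
y - 49*o(-4) = 4/3 - 147*(11 - 1*(-4))/(-10 - 4) = 4/3 - 147*(11 + 4)/(-14) = 4/3 - 147*(-1)*15/14 = 4/3 - 49*(-45/14) = 4/3 + 315/2 = 953/6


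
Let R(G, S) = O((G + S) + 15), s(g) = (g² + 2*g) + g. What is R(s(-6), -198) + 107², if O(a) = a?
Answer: 11284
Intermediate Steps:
s(g) = g² + 3*g
R(G, S) = 15 + G + S (R(G, S) = (G + S) + 15 = 15 + G + S)
R(s(-6), -198) + 107² = (15 - 6*(3 - 6) - 198) + 107² = (15 - 6*(-3) - 198) + 11449 = (15 + 18 - 198) + 11449 = -165 + 11449 = 11284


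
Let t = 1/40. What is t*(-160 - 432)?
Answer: -74/5 ≈ -14.800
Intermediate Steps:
t = 1/40 ≈ 0.025000
t*(-160 - 432) = (-160 - 432)/40 = (1/40)*(-592) = -74/5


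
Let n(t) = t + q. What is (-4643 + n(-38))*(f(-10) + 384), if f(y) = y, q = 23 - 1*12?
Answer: -1746580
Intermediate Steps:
q = 11 (q = 23 - 12 = 11)
n(t) = 11 + t (n(t) = t + 11 = 11 + t)
(-4643 + n(-38))*(f(-10) + 384) = (-4643 + (11 - 38))*(-10 + 384) = (-4643 - 27)*374 = -4670*374 = -1746580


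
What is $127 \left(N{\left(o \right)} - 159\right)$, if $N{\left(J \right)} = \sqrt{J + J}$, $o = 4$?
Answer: $-20193 + 254 \sqrt{2} \approx -19834.0$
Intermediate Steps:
$N{\left(J \right)} = \sqrt{2} \sqrt{J}$ ($N{\left(J \right)} = \sqrt{2 J} = \sqrt{2} \sqrt{J}$)
$127 \left(N{\left(o \right)} - 159\right) = 127 \left(\sqrt{2} \sqrt{4} - 159\right) = 127 \left(\sqrt{2} \cdot 2 - 159\right) = 127 \left(2 \sqrt{2} - 159\right) = 127 \left(-159 + 2 \sqrt{2}\right) = -20193 + 254 \sqrt{2}$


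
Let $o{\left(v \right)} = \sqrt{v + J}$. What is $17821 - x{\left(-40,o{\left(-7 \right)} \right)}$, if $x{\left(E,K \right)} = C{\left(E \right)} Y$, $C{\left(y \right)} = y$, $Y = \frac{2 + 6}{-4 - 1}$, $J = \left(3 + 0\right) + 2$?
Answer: $17757$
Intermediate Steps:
$J = 5$ ($J = 3 + 2 = 5$)
$Y = - \frac{8}{5}$ ($Y = \frac{8}{-5} = 8 \left(- \frac{1}{5}\right) = - \frac{8}{5} \approx -1.6$)
$o{\left(v \right)} = \sqrt{5 + v}$ ($o{\left(v \right)} = \sqrt{v + 5} = \sqrt{5 + v}$)
$x{\left(E,K \right)} = - \frac{8 E}{5}$ ($x{\left(E,K \right)} = E \left(- \frac{8}{5}\right) = - \frac{8 E}{5}$)
$17821 - x{\left(-40,o{\left(-7 \right)} \right)} = 17821 - \left(- \frac{8}{5}\right) \left(-40\right) = 17821 - 64 = 17757$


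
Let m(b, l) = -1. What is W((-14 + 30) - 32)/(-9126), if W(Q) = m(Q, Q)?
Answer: 1/9126 ≈ 0.00010958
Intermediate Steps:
W(Q) = -1
W((-14 + 30) - 32)/(-9126) = -1/(-9126) = -1*(-1/9126) = 1/9126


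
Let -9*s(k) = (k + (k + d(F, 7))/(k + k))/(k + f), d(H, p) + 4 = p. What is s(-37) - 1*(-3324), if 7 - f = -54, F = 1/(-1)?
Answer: 3320845/999 ≈ 3324.2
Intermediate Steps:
F = -1
d(H, p) = -4 + p
f = 61 (f = 7 - 1*(-54) = 7 + 54 = 61)
s(k) = -(k + (3 + k)/(2*k))/(9*(61 + k)) (s(k) = -(k + (k + (-4 + 7))/(k + k))/(9*(k + 61)) = -(k + (k + 3)/((2*k)))/(9*(61 + k)) = -(k + (3 + k)*(1/(2*k)))/(9*(61 + k)) = -(k + (3 + k)/(2*k))/(9*(61 + k)))
s(-37) - 1*(-3324) = (1/18)*(-3 - 1*(-37) - 2*(-37)²)/(-37*(61 - 37)) - 1*(-3324) = (1/18)*(-1/37)*(-3 + 37 - 2*1369)/24 + 3324 = (1/18)*(-1/37)*(1/24)*(-3 + 37 - 2738) + 3324 = (1/18)*(-1/37)*(1/24)*(-2704) + 3324 = 169/999 + 3324 = 3320845/999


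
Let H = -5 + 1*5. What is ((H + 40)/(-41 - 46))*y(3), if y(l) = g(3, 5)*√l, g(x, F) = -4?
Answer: 160*√3/87 ≈ 3.1854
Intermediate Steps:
H = 0 (H = -5 + 5 = 0)
y(l) = -4*√l
((H + 40)/(-41 - 46))*y(3) = ((0 + 40)/(-41 - 46))*(-4*√3) = (40/(-87))*(-4*√3) = (40*(-1/87))*(-4*√3) = -(-160)*√3/87 = 160*√3/87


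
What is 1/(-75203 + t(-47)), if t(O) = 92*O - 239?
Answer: -1/79766 ≈ -1.2537e-5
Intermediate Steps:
t(O) = -239 + 92*O
1/(-75203 + t(-47)) = 1/(-75203 + (-239 + 92*(-47))) = 1/(-75203 + (-239 - 4324)) = 1/(-75203 - 4563) = 1/(-79766) = -1/79766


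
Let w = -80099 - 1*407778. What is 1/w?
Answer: -1/487877 ≈ -2.0497e-6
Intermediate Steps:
w = -487877 (w = -80099 - 407778 = -487877)
1/w = 1/(-487877) = -1/487877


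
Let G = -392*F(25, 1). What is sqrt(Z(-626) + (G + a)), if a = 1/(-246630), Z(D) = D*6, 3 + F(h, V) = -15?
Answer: sqrt(200726977523370)/246630 ≈ 57.446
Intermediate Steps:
F(h, V) = -18 (F(h, V) = -3 - 15 = -18)
Z(D) = 6*D
G = 7056 (G = -392*(-18) = 7056)
a = -1/246630 ≈ -4.0547e-6
sqrt(Z(-626) + (G + a)) = sqrt(6*(-626) + (7056 - 1/246630)) = sqrt(-3756 + 1740221279/246630) = sqrt(813878999/246630) = sqrt(200726977523370)/246630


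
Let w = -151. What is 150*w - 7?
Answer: -22657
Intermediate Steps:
150*w - 7 = 150*(-151) - 7 = -22650 - 7 = -22657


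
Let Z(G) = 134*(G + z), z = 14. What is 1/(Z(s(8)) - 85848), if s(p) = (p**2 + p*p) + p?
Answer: -1/65748 ≈ -1.5210e-5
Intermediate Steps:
s(p) = p + 2*p**2 (s(p) = (p**2 + p**2) + p = 2*p**2 + p = p + 2*p**2)
Z(G) = 1876 + 134*G (Z(G) = 134*(G + 14) = 134*(14 + G) = 1876 + 134*G)
1/(Z(s(8)) - 85848) = 1/((1876 + 134*(8*(1 + 2*8))) - 85848) = 1/((1876 + 134*(8*(1 + 16))) - 85848) = 1/((1876 + 134*(8*17)) - 85848) = 1/((1876 + 134*136) - 85848) = 1/((1876 + 18224) - 85848) = 1/(20100 - 85848) = 1/(-65748) = -1/65748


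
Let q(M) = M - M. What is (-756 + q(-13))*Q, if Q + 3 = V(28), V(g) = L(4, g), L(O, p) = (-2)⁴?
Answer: -9828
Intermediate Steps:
L(O, p) = 16
V(g) = 16
Q = 13 (Q = -3 + 16 = 13)
q(M) = 0
(-756 + q(-13))*Q = (-756 + 0)*13 = -756*13 = -9828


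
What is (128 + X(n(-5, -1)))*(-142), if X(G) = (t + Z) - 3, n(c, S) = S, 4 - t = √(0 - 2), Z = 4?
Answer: -18886 + 142*I*√2 ≈ -18886.0 + 200.82*I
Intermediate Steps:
t = 4 - I*√2 (t = 4 - √(0 - 2) = 4 - √(-2) = 4 - I*√2 ≈ 4.0 - 1.4142*I)
X(G) = 5 - I*√2 (X(G) = ((4 - I*√2) + 4) - 3 = (8 - I*√2) - 3 = 5 - I*√2)
(128 + X(n(-5, -1)))*(-142) = (128 + (5 - I*√2))*(-142) = (133 - I*√2)*(-142) = -18886 + 142*I*√2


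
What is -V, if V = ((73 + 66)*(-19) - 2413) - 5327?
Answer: 10381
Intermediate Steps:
V = -10381 (V = (139*(-19) - 2413) - 5327 = (-2641 - 2413) - 5327 = -5054 - 5327 = -10381)
-V = -1*(-10381) = 10381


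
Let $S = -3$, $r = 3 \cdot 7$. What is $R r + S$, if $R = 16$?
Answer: $333$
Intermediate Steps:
$r = 21$
$R r + S = 16 \cdot 21 - 3 = 336 - 3 = 333$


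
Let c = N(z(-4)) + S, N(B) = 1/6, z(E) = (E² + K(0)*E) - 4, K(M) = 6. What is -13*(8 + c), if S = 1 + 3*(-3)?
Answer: -13/6 ≈ -2.1667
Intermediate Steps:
S = -8 (S = 1 - 9 = -8)
z(E) = -4 + E² + 6*E (z(E) = (E² + 6*E) - 4 = -4 + E² + 6*E)
N(B) = ⅙
c = -47/6 (c = ⅙ - 8 = -47/6 ≈ -7.8333)
-13*(8 + c) = -13*(8 - 47/6) = -13*⅙ = -13/6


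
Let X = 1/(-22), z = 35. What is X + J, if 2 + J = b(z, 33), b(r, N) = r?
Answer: 725/22 ≈ 32.955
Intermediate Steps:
X = -1/22 ≈ -0.045455
J = 33 (J = -2 + 35 = 33)
X + J = -1/22 + 33 = 725/22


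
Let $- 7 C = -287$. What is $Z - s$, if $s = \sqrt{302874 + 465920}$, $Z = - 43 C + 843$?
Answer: $-920 - \sqrt{768794} \approx -1796.8$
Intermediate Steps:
$C = 41$ ($C = \left(- \frac{1}{7}\right) \left(-287\right) = 41$)
$Z = -920$ ($Z = \left(-43\right) 41 + 843 = -1763 + 843 = -920$)
$s = \sqrt{768794} \approx 876.81$
$Z - s = -920 - \sqrt{768794}$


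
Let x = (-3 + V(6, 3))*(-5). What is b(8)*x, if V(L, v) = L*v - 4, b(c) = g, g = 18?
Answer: -990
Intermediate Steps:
b(c) = 18
V(L, v) = -4 + L*v
x = -55 (x = (-3 + (-4 + 6*3))*(-5) = (-3 + (-4 + 18))*(-5) = (-3 + 14)*(-5) = 11*(-5) = -55)
b(8)*x = 18*(-55) = -990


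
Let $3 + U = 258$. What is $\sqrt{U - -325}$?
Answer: $2 \sqrt{145} \approx 24.083$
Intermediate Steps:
$U = 255$ ($U = -3 + 258 = 255$)
$\sqrt{U - -325} = \sqrt{255 - -325} = \sqrt{255 + 325} = \sqrt{580} = 2 \sqrt{145}$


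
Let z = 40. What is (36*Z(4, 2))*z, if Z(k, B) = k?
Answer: 5760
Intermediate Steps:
(36*Z(4, 2))*z = (36*4)*40 = 144*40 = 5760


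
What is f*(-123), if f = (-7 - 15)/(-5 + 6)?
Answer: 2706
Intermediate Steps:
f = -22 (f = -22/1 = -22*1 = -22)
f*(-123) = -22*(-123) = 2706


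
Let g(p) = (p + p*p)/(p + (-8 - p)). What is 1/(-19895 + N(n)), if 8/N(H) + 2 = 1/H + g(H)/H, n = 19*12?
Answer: -13963/277797533 ≈ -5.0263e-5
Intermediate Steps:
g(p) = -p/8 - p**2/8 (g(p) = (p + p**2)/(-8) = (p + p**2)*(-1/8) = -p/8 - p**2/8)
n = 228
N(H) = 8/(-17/8 + 1/H - H/8) (N(H) = 8/(-2 + (1/H + (-H*(1 + H)/8)/H)) = 8/(-2 + (1/H + (-1/8 - H/8))) = 8/(-2 + (-1/8 + 1/H - H/8)) = 8/(-17/8 + 1/H - H/8))
1/(-19895 + N(n)) = 1/(-19895 - 64*228/(-8 + 228**2 + 17*228)) = 1/(-19895 - 64*228/(-8 + 51984 + 3876)) = 1/(-19895 - 64*228/55852) = 1/(-19895 - 64*228*1/55852) = 1/(-19895 - 3648/13963) = 1/(-277797533/13963) = -13963/277797533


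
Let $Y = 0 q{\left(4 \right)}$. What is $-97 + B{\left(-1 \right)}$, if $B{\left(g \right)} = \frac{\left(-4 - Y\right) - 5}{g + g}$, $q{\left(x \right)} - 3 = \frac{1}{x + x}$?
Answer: $- \frac{185}{2} \approx -92.5$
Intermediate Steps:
$q{\left(x \right)} = 3 + \frac{1}{2 x}$ ($q{\left(x \right)} = 3 + \frac{1}{x + x} = 3 + \frac{1}{2 x}$)
$Y = 0$ ($Y = 0 \left(3 + \frac{1}{2 \cdot 4}\right) = 0 \left(3 + \frac{1}{2} \cdot \frac{1}{4}\right) = 0 \left(3 + \frac{1}{8}\right) = 0 \cdot \frac{25}{8} = 0$)
$B{\left(g \right)} = - \frac{9}{2 g}$ ($B{\left(g \right)} = \frac{\left(-4 - 0\right) - 5}{g + g} = \frac{\left(-4 + 0\right) - 5}{2 g} = \left(-4 - 5\right) \frac{1}{2 g} = - 9 \frac{1}{2 g} = - \frac{9}{2 g}$)
$-97 + B{\left(-1 \right)} = -97 - \frac{9}{2 \left(-1\right)} = -97 - - \frac{9}{2} = -97 + \frac{9}{2} = - \frac{185}{2}$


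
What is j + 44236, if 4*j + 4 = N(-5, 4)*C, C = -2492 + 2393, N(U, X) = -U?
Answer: 176445/4 ≈ 44111.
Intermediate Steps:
C = -99
j = -499/4 (j = -1 + (-1*(-5)*(-99))/4 = -1 + (5*(-99))/4 = -1 + (¼)*(-495) = -1 - 495/4 = -499/4 ≈ -124.75)
j + 44236 = -499/4 + 44236 = 176445/4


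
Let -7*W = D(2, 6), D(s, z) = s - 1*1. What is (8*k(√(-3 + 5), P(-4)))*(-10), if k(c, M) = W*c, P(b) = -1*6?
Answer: 80*√2/7 ≈ 16.162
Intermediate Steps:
D(s, z) = -1 + s (D(s, z) = s - 1 = -1 + s)
W = -⅐ (W = -(-1 + 2)/7 = -⅐*1 = -⅐ ≈ -0.14286)
P(b) = -6
k(c, M) = -c/7
(8*k(√(-3 + 5), P(-4)))*(-10) = (8*(-√(-3 + 5)/7))*(-10) = (8*(-√2/7))*(-10) = -8*√2/7*(-10) = 80*√2/7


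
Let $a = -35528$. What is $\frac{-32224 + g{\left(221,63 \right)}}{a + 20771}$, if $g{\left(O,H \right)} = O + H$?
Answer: $\frac{31940}{14757} \approx 2.1644$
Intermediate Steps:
$g{\left(O,H \right)} = H + O$
$\frac{-32224 + g{\left(221,63 \right)}}{a + 20771} = \frac{-32224 + \left(63 + 221\right)}{-35528 + 20771} = \frac{-32224 + 284}{-14757} = \left(-31940\right) \left(- \frac{1}{14757}\right) = \frac{31940}{14757}$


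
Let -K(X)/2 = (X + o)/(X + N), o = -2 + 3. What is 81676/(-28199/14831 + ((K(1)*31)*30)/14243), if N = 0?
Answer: -17253069415708/456809677 ≈ -37769.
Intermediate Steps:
o = 1
K(X) = -2*(1 + X)/X (K(X) = -2*(X + 1)/(X + 0) = -2*(1 + X)/X)
81676/(-28199/14831 + ((K(1)*31)*30)/14243) = 81676/(-28199/14831 + (((-2 - 2/1)*31)*30)/14243) = 81676/(-28199*1/14831 + (((-2 - 2*1)*31)*30)*(1/14243)) = 81676/(-28199/14831 + (((-2 - 2)*31)*30)*(1/14243)) = 81676/(-28199/14831 + (-4*31*30)*(1/14243)) = 81676/(-28199/14831 - 124*30*(1/14243)) = 81676/(-28199/14831 - 3720*1/14243) = 81676/(-28199/14831 - 3720/14243) = 81676/(-456809677/211237933) = 81676*(-211237933/456809677) = -17253069415708/456809677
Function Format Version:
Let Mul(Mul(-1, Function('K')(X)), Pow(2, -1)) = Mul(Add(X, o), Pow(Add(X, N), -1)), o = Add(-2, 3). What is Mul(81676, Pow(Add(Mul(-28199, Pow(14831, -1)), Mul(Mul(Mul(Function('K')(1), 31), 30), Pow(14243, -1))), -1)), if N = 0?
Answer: Rational(-17253069415708, 456809677) ≈ -37769.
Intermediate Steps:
o = 1
Function('K')(X) = Mul(-2, Pow(X, -1), Add(1, X)) (Function('K')(X) = Mul(-2, Mul(Add(X, 1), Pow(Add(X, 0), -1))) = Mul(-2, Mul(Add(1, X), Pow(X, -1))) = Mul(-2, Mul(Pow(X, -1), Add(1, X))) = Mul(-2, Pow(X, -1), Add(1, X)))
Mul(81676, Pow(Add(Mul(-28199, Pow(14831, -1)), Mul(Mul(Mul(Function('K')(1), 31), 30), Pow(14243, -1))), -1)) = Mul(81676, Pow(Add(Mul(-28199, Pow(14831, -1)), Mul(Mul(Mul(Add(-2, Mul(-2, Pow(1, -1))), 31), 30), Pow(14243, -1))), -1)) = Mul(81676, Pow(Add(Mul(-28199, Rational(1, 14831)), Mul(Mul(Mul(Add(-2, Mul(-2, 1)), 31), 30), Rational(1, 14243))), -1)) = Mul(81676, Pow(Add(Rational(-28199, 14831), Mul(Mul(Mul(Add(-2, -2), 31), 30), Rational(1, 14243))), -1)) = Mul(81676, Pow(Add(Rational(-28199, 14831), Mul(Mul(Mul(-4, 31), 30), Rational(1, 14243))), -1)) = Mul(81676, Pow(Add(Rational(-28199, 14831), Mul(Mul(-124, 30), Rational(1, 14243))), -1)) = Mul(81676, Pow(Add(Rational(-28199, 14831), Mul(-3720, Rational(1, 14243))), -1)) = Mul(81676, Pow(Add(Rational(-28199, 14831), Rational(-3720, 14243)), -1)) = Mul(81676, Pow(Rational(-456809677, 211237933), -1)) = Mul(81676, Rational(-211237933, 456809677)) = Rational(-17253069415708, 456809677)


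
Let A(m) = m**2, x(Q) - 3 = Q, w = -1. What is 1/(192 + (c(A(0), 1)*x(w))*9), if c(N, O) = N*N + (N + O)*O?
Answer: 1/210 ≈ 0.0047619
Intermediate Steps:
x(Q) = 3 + Q
c(N, O) = N**2 + O*(N + O)
1/(192 + (c(A(0), 1)*x(w))*9) = 1/(192 + (((0**2)**2 + 1**2 + 0**2*1)*(3 - 1))*9) = 1/(192 + ((0**2 + 1 + 0*1)*2)*9) = 1/(192 + ((0 + 1 + 0)*2)*9) = 1/(192 + (1*2)*9) = 1/(192 + 2*9) = 1/(192 + 18) = 1/210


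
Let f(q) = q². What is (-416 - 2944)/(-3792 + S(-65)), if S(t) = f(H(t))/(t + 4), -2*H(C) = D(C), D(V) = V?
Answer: 819840/929473 ≈ 0.88205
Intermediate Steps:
H(C) = -C/2
S(t) = t²/(4*(4 + t)) (S(t) = (-t/2)²/(t + 4) = (t²/4)/(4 + t) = t²/(4*(4 + t)))
(-416 - 2944)/(-3792 + S(-65)) = (-416 - 2944)/(-3792 + (¼)*(-65)²/(4 - 65)) = -3360/(-3792 + (¼)*4225/(-61)) = -3360/(-3792 + (¼)*4225*(-1/61)) = -3360/(-3792 - 4225/244) = -3360/(-929473/244) = -3360*(-244/929473) = 819840/929473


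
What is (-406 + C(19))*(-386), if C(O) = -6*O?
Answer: 200720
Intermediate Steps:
(-406 + C(19))*(-386) = (-406 - 6*19)*(-386) = (-406 - 114)*(-386) = -520*(-386) = 200720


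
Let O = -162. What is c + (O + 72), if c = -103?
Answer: -193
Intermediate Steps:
c + (O + 72) = -103 + (-162 + 72) = -103 - 90 = -193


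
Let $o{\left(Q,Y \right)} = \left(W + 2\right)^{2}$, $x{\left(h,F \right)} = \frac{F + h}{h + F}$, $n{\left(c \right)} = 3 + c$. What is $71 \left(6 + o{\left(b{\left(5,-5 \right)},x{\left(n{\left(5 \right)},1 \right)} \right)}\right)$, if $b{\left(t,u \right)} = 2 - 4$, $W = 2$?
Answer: $1562$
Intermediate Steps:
$b{\left(t,u \right)} = -2$
$x{\left(h,F \right)} = 1$ ($x{\left(h,F \right)} = \frac{F + h}{F + h} = 1$)
$o{\left(Q,Y \right)} = 16$ ($o{\left(Q,Y \right)} = \left(2 + 2\right)^{2} = 4^{2} = 16$)
$71 \left(6 + o{\left(b{\left(5,-5 \right)},x{\left(n{\left(5 \right)},1 \right)} \right)}\right) = 71 \left(6 + 16\right) = 71 \cdot 22 = 1562$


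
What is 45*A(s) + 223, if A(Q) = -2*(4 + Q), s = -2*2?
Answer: 223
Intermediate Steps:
s = -4
A(Q) = -8 - 2*Q
45*A(s) + 223 = 45*(-8 - 2*(-4)) + 223 = 45*(-8 + 8) + 223 = 45*0 + 223 = 0 + 223 = 223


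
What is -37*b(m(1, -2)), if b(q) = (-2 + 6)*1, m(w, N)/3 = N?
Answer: -148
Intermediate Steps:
m(w, N) = 3*N
b(q) = 4 (b(q) = 4*1 = 4)
-37*b(m(1, -2)) = -37*4 = -148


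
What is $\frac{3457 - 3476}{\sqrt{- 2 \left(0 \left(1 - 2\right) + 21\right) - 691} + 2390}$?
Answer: $- \frac{45410}{5712833} + \frac{19 i \sqrt{733}}{5712833} \approx -0.0079488 + 9.0044 \cdot 10^{-5} i$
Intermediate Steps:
$\frac{3457 - 3476}{\sqrt{- 2 \left(0 \left(1 - 2\right) + 21\right) - 691} + 2390} = - \frac{19}{\sqrt{- 2 \left(0 \left(-1\right) + 21\right) - 691} + 2390} = - \frac{19}{\sqrt{- 2 \left(0 + 21\right) - 691} + 2390} = - \frac{19}{\sqrt{\left(-2\right) 21 - 691} + 2390} = - \frac{19}{\sqrt{-42 - 691} + 2390} = - \frac{19}{\sqrt{-733} + 2390} = - \frac{19}{i \sqrt{733} + 2390} = - \frac{19}{2390 + i \sqrt{733}}$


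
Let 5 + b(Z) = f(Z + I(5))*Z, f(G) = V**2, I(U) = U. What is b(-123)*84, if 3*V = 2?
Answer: -5012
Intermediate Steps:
V = 2/3 (V = (1/3)*2 = 2/3 ≈ 0.66667)
f(G) = 4/9 (f(G) = (2/3)**2 = 4/9)
b(Z) = -5 + 4*Z/9
b(-123)*84 = (-5 + (4/9)*(-123))*84 = (-5 - 164/3)*84 = -179/3*84 = -5012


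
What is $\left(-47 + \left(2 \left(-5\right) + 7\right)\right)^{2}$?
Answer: $2500$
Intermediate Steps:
$\left(-47 + \left(2 \left(-5\right) + 7\right)\right)^{2} = \left(-47 + \left(-10 + 7\right)\right)^{2} = \left(-47 - 3\right)^{2} = \left(-50\right)^{2} = 2500$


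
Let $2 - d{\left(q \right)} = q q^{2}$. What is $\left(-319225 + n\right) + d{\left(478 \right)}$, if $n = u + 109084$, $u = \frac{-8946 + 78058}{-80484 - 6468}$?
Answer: $- \frac{1189345670318}{10869} \approx -1.0943 \cdot 10^{8}$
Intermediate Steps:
$u = - \frac{8639}{10869}$ ($u = \frac{69112}{-86952} = 69112 \left(- \frac{1}{86952}\right) = - \frac{8639}{10869} \approx -0.79483$)
$n = \frac{1185625357}{10869}$ ($n = - \frac{8639}{10869} + 109084 = \frac{1185625357}{10869} \approx 1.0908 \cdot 10^{5}$)
$d{\left(q \right)} = 2 - q^{3}$ ($d{\left(q \right)} = 2 - q q^{2} = 2 - q^{3}$)
$\left(-319225 + n\right) + d{\left(478 \right)} = \left(-319225 + \frac{1185625357}{10869}\right) + \left(2 - 478^{3}\right) = - \frac{2284031168}{10869} + \left(2 - 109215352\right) = - \frac{2284031168}{10869} - 109215350 = - \frac{1189345670318}{10869}$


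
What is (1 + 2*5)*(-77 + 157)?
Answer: 880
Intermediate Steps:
(1 + 2*5)*(-77 + 157) = (1 + 10)*80 = 11*80 = 880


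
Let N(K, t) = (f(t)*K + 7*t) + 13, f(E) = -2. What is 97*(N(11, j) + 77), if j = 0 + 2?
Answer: 7954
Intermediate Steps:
j = 2
N(K, t) = 13 - 2*K + 7*t (N(K, t) = (-2*K + 7*t) + 13 = 13 - 2*K + 7*t)
97*(N(11, j) + 77) = 97*((13 - 2*11 + 7*2) + 77) = 97*((13 - 22 + 14) + 77) = 97*(5 + 77) = 97*82 = 7954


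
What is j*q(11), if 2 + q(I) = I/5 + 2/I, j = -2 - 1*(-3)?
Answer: 21/55 ≈ 0.38182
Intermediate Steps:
j = 1 (j = -2 + 3 = 1)
q(I) = -2 + 2/I + I/5 (q(I) = -2 + (I/5 + 2/I) = -2 + (2/I + I/5) = -2 + 2/I + I/5)
j*q(11) = 1*(-2 + 2/11 + (⅕)*11) = 1*(-2 + 2*(1/11) + 11/5) = 1*(-2 + 2/11 + 11/5) = 1*(21/55) = 21/55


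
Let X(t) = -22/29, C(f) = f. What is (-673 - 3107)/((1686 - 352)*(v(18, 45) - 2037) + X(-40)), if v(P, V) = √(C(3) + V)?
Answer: 539901821655/388119040304413 + 1060189830*√3/388119040304413 ≈ 0.0013958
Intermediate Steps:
X(t) = -22/29 (X(t) = -22*1/29 = -22/29)
v(P, V) = √(3 + V)
(-673 - 3107)/((1686 - 352)*(v(18, 45) - 2037) + X(-40)) = (-673 - 3107)/((1686 - 352)*(√(3 + 45) - 2037) - 22/29) = -3780/(1334*(√48 - 2037) - 22/29) = -3780/(1334*(4*√3 - 2037) - 22/29) = -3780/(1334*(-2037 + 4*√3) - 22/29) = -3780/((-2717358 + 5336*√3) - 22/29) = -3780/(-78803404/29 + 5336*√3)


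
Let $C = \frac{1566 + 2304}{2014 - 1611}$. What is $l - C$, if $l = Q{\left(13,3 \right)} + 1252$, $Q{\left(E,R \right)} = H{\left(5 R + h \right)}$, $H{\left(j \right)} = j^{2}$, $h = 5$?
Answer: $\frac{661886}{403} \approx 1642.4$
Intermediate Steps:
$Q{\left(E,R \right)} = \left(5 + 5 R\right)^{2}$ ($Q{\left(E,R \right)} = \left(5 R + 5\right)^{2} = \left(5 + 5 R\right)^{2}$)
$C = \frac{3870}{403} \approx 9.603$
$l = 1652$ ($l = 25 \left(1 + 3\right)^{2} + 1252 = 25 \cdot 4^{2} + 1252 = 25 \cdot 16 + 1252 = 400 + 1252 = 1652$)
$l - C = 1652 - \frac{3870}{403} = \frac{661886}{403}$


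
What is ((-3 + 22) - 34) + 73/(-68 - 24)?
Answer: -1453/92 ≈ -15.793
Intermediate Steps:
((-3 + 22) - 34) + 73/(-68 - 24) = (19 - 34) + 73/(-92) = -15 - 1/92*73 = -15 - 73/92 = -1453/92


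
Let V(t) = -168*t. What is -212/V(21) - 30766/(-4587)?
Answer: 9126241/1348578 ≈ 6.7673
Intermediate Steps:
-212/V(21) - 30766/(-4587) = -212/((-168*21)) - 30766/(-4587) = -212/(-3528) - 30766*(-1/4587) = -212*(-1/3528) + 30766/4587 = 53/882 + 30766/4587 = 9126241/1348578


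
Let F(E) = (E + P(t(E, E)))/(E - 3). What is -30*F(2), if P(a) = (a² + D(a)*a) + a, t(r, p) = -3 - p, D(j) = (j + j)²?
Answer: -14340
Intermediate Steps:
D(j) = 4*j² (D(j) = (2*j)² = 4*j²)
P(a) = a + a² + 4*a³ (P(a) = (a² + (4*a²)*a) + a = (a² + 4*a³) + a = a + a² + 4*a³)
F(E) = (E + (-3 - E)*(-2 - E + 4*(-3 - E)²))/(-3 + E) (F(E) = (E + (-3 - E)*(1 + (-3 - E) + 4*(-3 - E)²))/(E - 3) = (E + (-3 - E)*(-2 - E + 4*(-3 - E)²))/(-3 + E))
-30*F(2) = -30*(2 - (3 + 2)*(-2 - 1*2 + 4*(3 + 2)²))/(-3 + 2) = -30*(2 - 1*5*(-2 - 2 + 4*5²))/(-1) = -(-30)*(2 - 1*5*(-2 - 2 + 4*25)) = -(-30)*(2 - 1*5*(-2 - 2 + 100)) = -(-30)*(2 - 1*5*96) = -(-30)*(2 - 480) = -(-30)*(-478) = -30*478 = -14340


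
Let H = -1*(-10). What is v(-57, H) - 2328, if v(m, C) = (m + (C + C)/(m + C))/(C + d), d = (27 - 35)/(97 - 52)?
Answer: -48483327/20774 ≈ -2333.8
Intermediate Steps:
H = 10
d = -8/45 ≈ -0.17778
v(m, C) = (m + 2*C/(C + m))/(-8/45 + C) (v(m, C) = (m + (C + C)/(m + C))/(C - 8/45) = (m + (2*C)/(C + m))/(-8/45 + C) = (m + 2*C/(C + m))/(-8/45 + C))
v(-57, H) - 2328 = 45*((-57)² + 2*10 + 10*(-57))/(-8*10 - 8*(-57) + 45*10² + 45*10*(-57)) - 2328 = 45*(3249 + 20 - 570)/(-80 + 456 + 45*100 - 25650) - 2328 = 45*2699/(-80 + 456 + 4500 - 25650) - 2328 = 45*2699/(-20774) - 2328 = 45*(-1/20774)*2699 - 2328 = -121455/20774 - 2328 = -48483327/20774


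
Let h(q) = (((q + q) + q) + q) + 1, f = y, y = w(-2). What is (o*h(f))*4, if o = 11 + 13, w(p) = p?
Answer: -672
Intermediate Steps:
y = -2
f = -2
h(q) = 1 + 4*q (h(q) = ((2*q + q) + q) + 1 = (3*q + q) + 1 = 4*q + 1 = 1 + 4*q)
o = 24
(o*h(f))*4 = (24*(1 + 4*(-2)))*4 = (24*(1 - 8))*4 = (24*(-7))*4 = -168*4 = -672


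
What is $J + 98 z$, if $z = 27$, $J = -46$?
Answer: $2600$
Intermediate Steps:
$J + 98 z = -46 + 98 \cdot 27 = -46 + 2646 = 2600$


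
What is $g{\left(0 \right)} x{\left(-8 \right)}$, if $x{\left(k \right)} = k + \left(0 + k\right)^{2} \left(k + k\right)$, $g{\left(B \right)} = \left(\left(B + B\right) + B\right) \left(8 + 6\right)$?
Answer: $0$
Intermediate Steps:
$g{\left(B \right)} = 42 B$ ($g{\left(B \right)} = \left(2 B + B\right) 14 = 3 B 14 = 42 B$)
$x{\left(k \right)} = k + 2 k^{3}$ ($x{\left(k \right)} = k + k^{2} \cdot 2 k = k + 2 k^{3}$)
$g{\left(0 \right)} x{\left(-8 \right)} = 42 \cdot 0 \left(-8 + 2 \left(-8\right)^{3}\right) = 0 \left(-8 + 2 \left(-512\right)\right) = 0 \left(-8 - 1024\right) = 0 \left(-1032\right) = 0$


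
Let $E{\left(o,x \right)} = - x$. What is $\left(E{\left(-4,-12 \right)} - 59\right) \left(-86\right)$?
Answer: $4042$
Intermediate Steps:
$\left(E{\left(-4,-12 \right)} - 59\right) \left(-86\right) = \left(\left(-1\right) \left(-12\right) - 59\right) \left(-86\right) = \left(12 - 59\right) \left(-86\right) = \left(-47\right) \left(-86\right) = 4042$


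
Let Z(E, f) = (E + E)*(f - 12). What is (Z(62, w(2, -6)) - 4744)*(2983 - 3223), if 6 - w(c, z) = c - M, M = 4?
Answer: 1257600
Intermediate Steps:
w(c, z) = 10 - c (w(c, z) = 6 - (c - 1*4) = 6 - (c - 4) = 6 - (-4 + c) = 6 + (4 - c) = 10 - c)
Z(E, f) = 2*E*(-12 + f) (Z(E, f) = (2*E)*(-12 + f) = 2*E*(-12 + f))
(Z(62, w(2, -6)) - 4744)*(2983 - 3223) = (2*62*(-12 + (10 - 1*2)) - 4744)*(2983 - 3223) = (2*62*(-12 + (10 - 2)) - 4744)*(-240) = (2*62*(-12 + 8) - 4744)*(-240) = (2*62*(-4) - 4744)*(-240) = (-496 - 4744)*(-240) = -5240*(-240) = 1257600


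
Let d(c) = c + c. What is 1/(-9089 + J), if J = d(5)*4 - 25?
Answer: -1/9074 ≈ -0.00011021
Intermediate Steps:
d(c) = 2*c
J = 15 (J = (2*5)*4 - 25 = 10*4 - 25 = 40 - 25 = 15)
1/(-9089 + J) = 1/(-9089 + 15) = 1/(-9074) = -1/9074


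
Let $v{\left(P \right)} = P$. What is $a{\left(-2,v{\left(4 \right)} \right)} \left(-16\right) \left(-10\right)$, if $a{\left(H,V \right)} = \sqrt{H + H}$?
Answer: $320 i \approx 320.0 i$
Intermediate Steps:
$a{\left(H,V \right)} = \sqrt{2} \sqrt{H}$ ($a{\left(H,V \right)} = \sqrt{2 H} = \sqrt{2} \sqrt{H}$)
$a{\left(-2,v{\left(4 \right)} \right)} \left(-16\right) \left(-10\right) = \sqrt{2} \sqrt{-2} \left(-16\right) \left(-10\right) = \sqrt{2} i \sqrt{2} \left(-16\right) \left(-10\right) = 2 i \left(-16\right) \left(-10\right) = - 32 i \left(-10\right) = 320 i$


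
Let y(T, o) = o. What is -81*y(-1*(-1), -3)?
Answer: 243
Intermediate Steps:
-81*y(-1*(-1), -3) = -81*(-3) = 243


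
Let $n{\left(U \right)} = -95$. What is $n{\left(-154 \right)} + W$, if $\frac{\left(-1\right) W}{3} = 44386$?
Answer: $-133253$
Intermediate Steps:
$W = -133158$ ($W = \left(-3\right) 44386 = -133158$)
$n{\left(-154 \right)} + W = -95 - 133158 = -133253$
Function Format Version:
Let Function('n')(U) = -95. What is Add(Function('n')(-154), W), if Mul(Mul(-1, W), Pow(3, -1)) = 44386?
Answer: -133253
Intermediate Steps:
W = -133158 (W = Mul(-3, 44386) = -133158)
Add(Function('n')(-154), W) = Add(-95, -133158) = -133253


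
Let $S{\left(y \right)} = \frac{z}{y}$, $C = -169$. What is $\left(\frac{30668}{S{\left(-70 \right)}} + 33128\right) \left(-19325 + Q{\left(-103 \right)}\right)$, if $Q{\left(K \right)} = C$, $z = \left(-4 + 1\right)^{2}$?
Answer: $4004084928$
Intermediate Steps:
$z = 9$ ($z = \left(-3\right)^{2} = 9$)
$Q{\left(K \right)} = -169$
$S{\left(y \right)} = \frac{9}{y}$
$\left(\frac{30668}{S{\left(-70 \right)}} + 33128\right) \left(-19325 + Q{\left(-103 \right)}\right) = \left(\frac{30668}{9 \frac{1}{-70}} + 33128\right) \left(-19325 - 169\right) = \left(\frac{30668}{9 \left(- \frac{1}{70}\right)} + 33128\right) \left(-19494\right) = \left(\frac{30668}{- \frac{9}{70}} + 33128\right) \left(-19494\right) = \left(30668 \left(- \frac{70}{9}\right) + 33128\right) \left(-19494\right) = \left(- \frac{2146760}{9} + 33128\right) \left(-19494\right) = \left(- \frac{1848608}{9}\right) \left(-19494\right) = 4004084928$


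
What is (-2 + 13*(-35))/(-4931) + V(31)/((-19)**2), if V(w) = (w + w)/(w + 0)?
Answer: 174839/1780091 ≈ 0.098219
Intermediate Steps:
V(w) = 2 (V(w) = (2*w)/w = 2)
(-2 + 13*(-35))/(-4931) + V(31)/((-19)**2) = (-2 + 13*(-35))/(-4931) + 2/((-19)**2) = (-2 - 455)*(-1/4931) + 2/361 = -457*(-1/4931) + 2*(1/361) = 457/4931 + 2/361 = 174839/1780091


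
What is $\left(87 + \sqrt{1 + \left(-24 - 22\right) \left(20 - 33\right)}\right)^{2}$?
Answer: $\left(87 + \sqrt{599}\right)^{2} \approx 12427.0$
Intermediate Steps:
$\left(87 + \sqrt{1 + \left(-24 - 22\right) \left(20 - 33\right)}\right)^{2} = \left(87 + \sqrt{1 - -598}\right)^{2} = \left(87 + \sqrt{1 + 598}\right)^{2} = \left(87 + \sqrt{599}\right)^{2}$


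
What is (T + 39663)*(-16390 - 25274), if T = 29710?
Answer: -2890356672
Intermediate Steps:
(T + 39663)*(-16390 - 25274) = (29710 + 39663)*(-16390 - 25274) = 69373*(-41664) = -2890356672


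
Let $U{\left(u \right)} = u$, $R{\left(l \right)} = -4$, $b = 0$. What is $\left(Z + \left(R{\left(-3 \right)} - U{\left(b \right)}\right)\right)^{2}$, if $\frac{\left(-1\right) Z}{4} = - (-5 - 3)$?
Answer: $1296$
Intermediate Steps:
$Z = -32$ ($Z = - 4 \left(- (-5 - 3)\right) = - 4 \left(\left(-1\right) \left(-8\right)\right) = \left(-4\right) 8 = -32$)
$\left(Z + \left(R{\left(-3 \right)} - U{\left(b \right)}\right)\right)^{2} = \left(-32 - 4\right)^{2} = \left(-36\right)^{2} = 1296$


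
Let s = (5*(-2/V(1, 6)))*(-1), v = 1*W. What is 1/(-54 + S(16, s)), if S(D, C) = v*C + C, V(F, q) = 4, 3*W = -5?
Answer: -3/167 ≈ -0.017964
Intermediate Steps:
W = -5/3 (W = (⅓)*(-5) = -5/3 ≈ -1.6667)
v = -5/3 (v = 1*(-5/3) = -5/3 ≈ -1.6667)
s = 5/2 (s = (5*(-2/4))*(-1) = (5*(-2*¼))*(-1) = (5*(-½))*(-1) = -5/2*(-1) = 5/2 ≈ 2.5000)
S(D, C) = -2*C/3 (S(D, C) = -5*C/3 + C = -2*C/3)
1/(-54 + S(16, s)) = 1/(-54 - ⅔*5/2) = 1/(-54 - 5/3) = 1/(-167/3) = -3/167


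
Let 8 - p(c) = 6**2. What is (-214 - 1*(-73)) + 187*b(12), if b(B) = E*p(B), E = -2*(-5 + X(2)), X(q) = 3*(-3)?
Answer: -146749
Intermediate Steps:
X(q) = -9
p(c) = -28 (p(c) = 8 - 1*6**2 = 8 - 1*36 = 8 - 36 = -28)
E = 28 (E = -2*(-5 - 9) = -2*(-14) = 28)
b(B) = -784 (b(B) = 28*(-28) = -784)
(-214 - 1*(-73)) + 187*b(12) = (-214 - 1*(-73)) + 187*(-784) = (-214 + 73) - 146608 = -141 - 146608 = -146749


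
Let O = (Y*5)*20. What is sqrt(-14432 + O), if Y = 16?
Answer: 4*I*sqrt(802) ≈ 113.28*I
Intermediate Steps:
O = 1600 (O = (16*5)*20 = 80*20 = 1600)
sqrt(-14432 + O) = sqrt(-14432 + 1600) = sqrt(-12832) = 4*I*sqrt(802)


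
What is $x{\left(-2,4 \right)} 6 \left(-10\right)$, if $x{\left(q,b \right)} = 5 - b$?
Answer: $-60$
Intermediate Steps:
$x{\left(-2,4 \right)} 6 \left(-10\right) = \left(5 - 4\right) 6 \left(-10\right) = 1 \cdot 6 \left(-10\right) = 6 \left(-10\right) = -60$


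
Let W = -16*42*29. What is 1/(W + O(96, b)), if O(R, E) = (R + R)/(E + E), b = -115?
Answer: -115/2241216 ≈ -5.1311e-5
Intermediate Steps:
O(R, E) = R/E (O(R, E) = (2*R)/((2*E)) = (2*R)*(1/(2*E)) = R/E)
W = -19488 (W = -672*29 = -19488)
1/(W + O(96, b)) = 1/(-19488 + 96/(-115)) = 1/(-19488 + 96*(-1/115)) = 1/(-19488 - 96/115) = 1/(-2241216/115) = -115/2241216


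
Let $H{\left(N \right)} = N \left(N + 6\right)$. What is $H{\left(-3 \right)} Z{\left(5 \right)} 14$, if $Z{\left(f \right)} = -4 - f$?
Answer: $1134$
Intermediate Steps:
$H{\left(N \right)} = N \left(6 + N\right)$
$H{\left(-3 \right)} Z{\left(5 \right)} 14 = - 3 \left(6 - 3\right) \left(-4 - 5\right) 14 = \left(-3\right) 3 \left(-4 - 5\right) 14 = \left(-9\right) \left(-9\right) 14 = 81 \cdot 14 = 1134$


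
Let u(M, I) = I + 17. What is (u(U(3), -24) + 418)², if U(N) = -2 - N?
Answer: 168921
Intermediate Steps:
u(M, I) = 17 + I
(u(U(3), -24) + 418)² = ((17 - 24) + 418)² = (-7 + 418)² = 411² = 168921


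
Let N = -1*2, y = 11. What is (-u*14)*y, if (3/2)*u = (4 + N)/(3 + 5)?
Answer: -77/3 ≈ -25.667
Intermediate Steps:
N = -2
u = ⅙ (u = 2*((4 - 2)/(3 + 5))/3 = 2*(2/8)/3 = 2*(2*(⅛))/3 = (⅔)*(¼) = ⅙ ≈ 0.16667)
(-u*14)*y = (-1*⅙*14)*11 = -⅙*14*11 = -7/3*11 = -77/3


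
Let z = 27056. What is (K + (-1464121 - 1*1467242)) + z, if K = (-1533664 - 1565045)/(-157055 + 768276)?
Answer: -1775176527556/611221 ≈ -2.9043e+6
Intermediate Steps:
K = -3098709/611221 ≈ -5.0697
(K + (-1464121 - 1*1467242)) + z = (-3098709/611221 + (-1464121 - 1*1467242)) + 27056 = (-3098709/611221 + (-1464121 - 1467242)) + 27056 = (-3098709/611221 - 2931363) + 27056 = -1791713722932/611221 + 27056 = -1775176527556/611221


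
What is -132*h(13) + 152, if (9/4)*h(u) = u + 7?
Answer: -3064/3 ≈ -1021.3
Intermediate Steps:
h(u) = 28/9 + 4*u/9 (h(u) = 4*(u + 7)/9 = 4*(7 + u)/9 = 28/9 + 4*u/9)
-132*h(13) + 152 = -132*(28/9 + (4/9)*13) + 152 = -132*(28/9 + 52/9) + 152 = -132*80/9 + 152 = -3520/3 + 152 = -3064/3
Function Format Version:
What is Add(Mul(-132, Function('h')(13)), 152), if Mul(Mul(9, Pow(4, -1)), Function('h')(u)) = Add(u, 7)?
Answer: Rational(-3064, 3) ≈ -1021.3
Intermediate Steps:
Function('h')(u) = Add(Rational(28, 9), Mul(Rational(4, 9), u)) (Function('h')(u) = Mul(Rational(4, 9), Add(u, 7)) = Mul(Rational(4, 9), Add(7, u)) = Add(Rational(28, 9), Mul(Rational(4, 9), u)))
Add(Mul(-132, Function('h')(13)), 152) = Add(Mul(-132, Add(Rational(28, 9), Mul(Rational(4, 9), 13))), 152) = Add(Mul(-132, Add(Rational(28, 9), Rational(52, 9))), 152) = Add(Mul(-132, Rational(80, 9)), 152) = Add(Rational(-3520, 3), 152) = Rational(-3064, 3)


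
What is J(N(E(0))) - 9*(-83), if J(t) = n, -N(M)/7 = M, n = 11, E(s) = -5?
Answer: 758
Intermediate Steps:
N(M) = -7*M
J(t) = 11
J(N(E(0))) - 9*(-83) = 11 - 9*(-83) = 11 + 747 = 758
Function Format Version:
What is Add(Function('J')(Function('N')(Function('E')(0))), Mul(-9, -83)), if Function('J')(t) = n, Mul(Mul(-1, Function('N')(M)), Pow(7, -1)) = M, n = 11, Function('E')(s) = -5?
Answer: 758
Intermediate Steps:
Function('N')(M) = Mul(-7, M)
Function('J')(t) = 11
Add(Function('J')(Function('N')(Function('E')(0))), Mul(-9, -83)) = Add(11, Mul(-9, -83)) = Add(11, 747) = 758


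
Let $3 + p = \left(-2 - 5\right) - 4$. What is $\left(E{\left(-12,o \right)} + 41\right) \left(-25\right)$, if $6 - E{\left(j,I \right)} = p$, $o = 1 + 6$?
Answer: $-1525$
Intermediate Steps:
$p = -14$ ($p = -3 - 11 = -14$)
$o = 7$
$E{\left(j,I \right)} = 20$ ($E{\left(j,I \right)} = 6 - -14 = 6 + 14 = 20$)
$\left(E{\left(-12,o \right)} + 41\right) \left(-25\right) = \left(20 + 41\right) \left(-25\right) = 61 \left(-25\right) = -1525$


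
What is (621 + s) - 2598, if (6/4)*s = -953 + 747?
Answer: -6343/3 ≈ -2114.3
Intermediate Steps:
s = -412/3 (s = 2*(-953 + 747)/3 = (⅔)*(-206) = -412/3 ≈ -137.33)
(621 + s) - 2598 = (621 - 412/3) - 2598 = 1451/3 - 2598 = -6343/3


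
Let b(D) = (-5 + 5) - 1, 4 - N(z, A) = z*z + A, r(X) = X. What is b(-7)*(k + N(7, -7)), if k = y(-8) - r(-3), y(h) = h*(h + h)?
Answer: -93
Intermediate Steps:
y(h) = 2*h² (y(h) = h*(2*h) = 2*h²)
N(z, A) = 4 - A - z² (N(z, A) = 4 - (z*z + A) = 4 - (z² + A) = 4 - (A + z²) = 4 + (-A - z²) = 4 - A - z²)
b(D) = -1 (b(D) = 0 - 1 = -1)
k = 131 (k = 2*(-8)² - 1*(-3) = 2*64 + 3 = 128 + 3 = 131)
b(-7)*(k + N(7, -7)) = -(131 + (4 - 1*(-7) - 1*7²)) = -(131 + (4 + 7 - 1*49)) = -(131 + (4 + 7 - 49)) = -(131 - 38) = -1*93 = -93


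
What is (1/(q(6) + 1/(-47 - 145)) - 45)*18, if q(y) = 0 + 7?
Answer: -1084374/1343 ≈ -807.43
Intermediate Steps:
q(y) = 7
(1/(q(6) + 1/(-47 - 145)) - 45)*18 = (1/(7 + 1/(-47 - 145)) - 45)*18 = (1/(7 + 1/(-192)) - 45)*18 = (1/(7 - 1/192) - 45)*18 = (1/(1343/192) - 45)*18 = (192/1343 - 45)*18 = -60243/1343*18 = -1084374/1343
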